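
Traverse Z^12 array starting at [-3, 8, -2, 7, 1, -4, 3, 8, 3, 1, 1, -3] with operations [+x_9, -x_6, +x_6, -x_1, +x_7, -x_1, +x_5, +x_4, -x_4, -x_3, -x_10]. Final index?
(-5, 8, -3, 7, 2, -4, 4, 8, 4, 0, 1, -3)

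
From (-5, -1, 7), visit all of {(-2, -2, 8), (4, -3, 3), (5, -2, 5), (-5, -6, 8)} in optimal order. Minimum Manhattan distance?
27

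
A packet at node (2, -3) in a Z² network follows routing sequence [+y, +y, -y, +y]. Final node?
(2, -1)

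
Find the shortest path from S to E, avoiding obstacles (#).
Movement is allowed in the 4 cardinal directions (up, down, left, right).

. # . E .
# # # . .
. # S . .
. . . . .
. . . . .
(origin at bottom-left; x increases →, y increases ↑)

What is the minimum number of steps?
3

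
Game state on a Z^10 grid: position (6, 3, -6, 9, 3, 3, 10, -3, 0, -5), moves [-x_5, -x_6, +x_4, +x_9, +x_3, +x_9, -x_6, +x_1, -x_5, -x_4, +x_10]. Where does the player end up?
(7, 3, -5, 9, 1, 1, 10, -3, 2, -4)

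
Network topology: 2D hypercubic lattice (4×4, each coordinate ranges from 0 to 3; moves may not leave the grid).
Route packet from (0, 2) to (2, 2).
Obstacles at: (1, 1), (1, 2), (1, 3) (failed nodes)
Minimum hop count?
6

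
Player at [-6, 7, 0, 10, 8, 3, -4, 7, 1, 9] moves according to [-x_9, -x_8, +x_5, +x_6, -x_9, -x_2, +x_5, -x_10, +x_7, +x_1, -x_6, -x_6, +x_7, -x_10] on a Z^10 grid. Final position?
(-5, 6, 0, 10, 10, 2, -2, 6, -1, 7)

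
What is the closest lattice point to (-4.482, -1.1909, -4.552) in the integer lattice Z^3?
(-4, -1, -5)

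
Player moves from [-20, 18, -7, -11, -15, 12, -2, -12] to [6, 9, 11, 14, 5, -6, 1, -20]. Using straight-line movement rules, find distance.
50.03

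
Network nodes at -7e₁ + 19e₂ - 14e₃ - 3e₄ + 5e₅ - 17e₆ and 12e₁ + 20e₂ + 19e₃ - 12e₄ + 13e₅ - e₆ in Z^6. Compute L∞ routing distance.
33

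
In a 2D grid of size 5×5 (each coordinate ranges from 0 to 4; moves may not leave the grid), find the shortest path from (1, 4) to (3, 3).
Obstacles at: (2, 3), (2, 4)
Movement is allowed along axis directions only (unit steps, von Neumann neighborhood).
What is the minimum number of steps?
5
(one shortest path: (1, 4) → (1, 3) → (1, 2) → (2, 2) → (3, 2) → (3, 3))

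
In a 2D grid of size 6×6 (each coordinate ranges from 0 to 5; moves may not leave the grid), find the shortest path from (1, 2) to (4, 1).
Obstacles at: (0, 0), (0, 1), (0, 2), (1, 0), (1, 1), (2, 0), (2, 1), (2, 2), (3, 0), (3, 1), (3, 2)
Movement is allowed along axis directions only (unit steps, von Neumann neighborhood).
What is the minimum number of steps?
6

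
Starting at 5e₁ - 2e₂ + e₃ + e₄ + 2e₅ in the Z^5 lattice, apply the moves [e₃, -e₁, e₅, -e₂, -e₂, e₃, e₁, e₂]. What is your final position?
(5, -3, 3, 1, 3)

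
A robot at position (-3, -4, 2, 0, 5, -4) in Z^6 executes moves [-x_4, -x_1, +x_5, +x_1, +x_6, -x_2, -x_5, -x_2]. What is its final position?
(-3, -6, 2, -1, 5, -3)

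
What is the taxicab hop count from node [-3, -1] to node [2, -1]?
5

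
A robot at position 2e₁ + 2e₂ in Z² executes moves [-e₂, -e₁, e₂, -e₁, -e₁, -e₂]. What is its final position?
(-1, 1)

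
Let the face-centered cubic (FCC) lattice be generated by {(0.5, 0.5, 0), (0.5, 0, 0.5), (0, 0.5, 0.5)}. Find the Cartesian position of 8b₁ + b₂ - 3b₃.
(4.5, 2.5, -1)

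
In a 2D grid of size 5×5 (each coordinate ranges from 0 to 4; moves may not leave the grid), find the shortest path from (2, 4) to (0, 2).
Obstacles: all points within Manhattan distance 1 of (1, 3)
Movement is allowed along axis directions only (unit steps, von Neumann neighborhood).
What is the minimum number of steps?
8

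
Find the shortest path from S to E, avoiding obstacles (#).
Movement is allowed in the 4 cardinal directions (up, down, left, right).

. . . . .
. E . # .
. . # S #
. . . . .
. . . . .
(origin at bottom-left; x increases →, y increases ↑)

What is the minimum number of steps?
5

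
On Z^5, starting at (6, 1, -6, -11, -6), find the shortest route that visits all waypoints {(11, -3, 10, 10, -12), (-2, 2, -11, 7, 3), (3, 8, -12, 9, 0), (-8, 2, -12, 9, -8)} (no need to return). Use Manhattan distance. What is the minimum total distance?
130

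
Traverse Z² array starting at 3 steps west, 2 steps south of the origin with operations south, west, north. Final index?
(-4, -2)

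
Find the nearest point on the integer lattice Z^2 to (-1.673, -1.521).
(-2, -2)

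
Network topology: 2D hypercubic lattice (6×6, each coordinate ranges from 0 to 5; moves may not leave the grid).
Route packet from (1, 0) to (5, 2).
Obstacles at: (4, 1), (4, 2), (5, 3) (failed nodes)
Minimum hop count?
6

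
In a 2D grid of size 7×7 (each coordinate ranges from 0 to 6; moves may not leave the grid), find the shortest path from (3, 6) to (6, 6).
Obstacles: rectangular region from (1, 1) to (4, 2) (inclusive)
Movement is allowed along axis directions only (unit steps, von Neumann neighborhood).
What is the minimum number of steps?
3
(one shortest path: (3, 6) → (4, 6) → (5, 6) → (6, 6))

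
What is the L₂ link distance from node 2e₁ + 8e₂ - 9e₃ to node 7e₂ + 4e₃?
13.1909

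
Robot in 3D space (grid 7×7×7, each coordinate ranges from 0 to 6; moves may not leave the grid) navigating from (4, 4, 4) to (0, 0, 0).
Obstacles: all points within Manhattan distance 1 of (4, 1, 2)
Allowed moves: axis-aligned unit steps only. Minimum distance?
12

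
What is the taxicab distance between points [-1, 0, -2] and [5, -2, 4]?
14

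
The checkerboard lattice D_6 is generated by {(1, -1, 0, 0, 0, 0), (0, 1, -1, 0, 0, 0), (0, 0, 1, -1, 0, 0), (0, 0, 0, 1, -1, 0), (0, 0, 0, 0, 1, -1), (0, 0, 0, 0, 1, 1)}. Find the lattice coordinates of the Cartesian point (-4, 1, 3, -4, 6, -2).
-4b₁ - 3b₂ - 4b₄ + 2b₅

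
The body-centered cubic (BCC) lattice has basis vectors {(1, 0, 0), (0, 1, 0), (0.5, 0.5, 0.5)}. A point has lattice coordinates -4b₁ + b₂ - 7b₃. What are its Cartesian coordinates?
(-7.5, -2.5, -3.5)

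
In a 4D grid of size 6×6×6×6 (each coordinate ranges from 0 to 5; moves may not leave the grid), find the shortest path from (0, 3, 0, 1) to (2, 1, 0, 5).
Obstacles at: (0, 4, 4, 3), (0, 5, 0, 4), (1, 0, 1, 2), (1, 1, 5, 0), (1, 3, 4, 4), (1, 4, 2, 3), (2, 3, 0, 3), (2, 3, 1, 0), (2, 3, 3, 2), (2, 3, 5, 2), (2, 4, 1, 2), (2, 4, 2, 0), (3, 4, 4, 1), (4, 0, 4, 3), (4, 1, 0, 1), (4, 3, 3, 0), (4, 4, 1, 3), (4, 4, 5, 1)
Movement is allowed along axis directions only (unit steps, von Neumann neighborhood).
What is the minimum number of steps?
8
(one shortest path: (0, 3, 0, 1) → (1, 3, 0, 1) → (2, 3, 0, 1) → (2, 2, 0, 1) → (2, 1, 0, 1) → (2, 1, 0, 2) → (2, 1, 0, 3) → (2, 1, 0, 4) → (2, 1, 0, 5))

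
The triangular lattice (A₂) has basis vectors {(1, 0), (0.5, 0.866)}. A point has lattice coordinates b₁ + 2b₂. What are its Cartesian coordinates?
(2, 1.732)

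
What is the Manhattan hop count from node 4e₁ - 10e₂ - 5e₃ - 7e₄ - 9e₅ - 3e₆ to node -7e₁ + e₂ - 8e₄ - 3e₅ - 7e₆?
38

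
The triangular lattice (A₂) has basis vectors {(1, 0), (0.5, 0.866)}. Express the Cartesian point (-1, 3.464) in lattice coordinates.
-3b₁ + 4b₂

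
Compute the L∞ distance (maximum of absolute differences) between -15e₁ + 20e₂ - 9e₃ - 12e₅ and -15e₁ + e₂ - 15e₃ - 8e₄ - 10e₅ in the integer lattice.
19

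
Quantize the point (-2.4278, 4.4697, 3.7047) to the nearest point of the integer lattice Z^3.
(-2, 4, 4)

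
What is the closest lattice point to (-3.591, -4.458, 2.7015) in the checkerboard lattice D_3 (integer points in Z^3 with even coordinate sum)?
(-4, -5, 3)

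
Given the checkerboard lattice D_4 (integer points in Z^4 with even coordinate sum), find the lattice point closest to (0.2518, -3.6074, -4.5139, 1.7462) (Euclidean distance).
(0, -4, -4, 2)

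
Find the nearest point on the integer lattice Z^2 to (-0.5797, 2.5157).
(-1, 3)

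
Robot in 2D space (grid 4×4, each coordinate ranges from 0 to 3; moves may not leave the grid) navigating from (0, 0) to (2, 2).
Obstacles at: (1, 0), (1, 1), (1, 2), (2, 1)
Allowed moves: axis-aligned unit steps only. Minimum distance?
6
(one shortest path: (0, 0) → (0, 1) → (0, 2) → (0, 3) → (1, 3) → (2, 3) → (2, 2))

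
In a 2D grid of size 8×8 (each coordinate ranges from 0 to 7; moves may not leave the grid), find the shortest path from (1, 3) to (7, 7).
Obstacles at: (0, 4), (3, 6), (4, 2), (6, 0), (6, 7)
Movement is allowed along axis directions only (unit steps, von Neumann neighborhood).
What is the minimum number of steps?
10
(one shortest path: (1, 3) → (2, 3) → (3, 3) → (4, 3) → (5, 3) → (6, 3) → (7, 3) → (7, 4) → (7, 5) → (7, 6) → (7, 7))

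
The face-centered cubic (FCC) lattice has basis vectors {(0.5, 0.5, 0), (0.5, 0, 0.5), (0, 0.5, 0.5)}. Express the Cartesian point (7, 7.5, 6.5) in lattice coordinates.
8b₁ + 6b₂ + 7b₃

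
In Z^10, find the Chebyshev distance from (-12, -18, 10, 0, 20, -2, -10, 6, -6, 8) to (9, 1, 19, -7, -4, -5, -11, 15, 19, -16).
25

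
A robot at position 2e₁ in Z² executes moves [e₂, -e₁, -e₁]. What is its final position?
(0, 1)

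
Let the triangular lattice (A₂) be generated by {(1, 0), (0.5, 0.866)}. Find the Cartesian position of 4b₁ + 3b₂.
(5.5, 2.598)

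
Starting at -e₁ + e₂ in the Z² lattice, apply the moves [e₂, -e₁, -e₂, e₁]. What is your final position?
(-1, 1)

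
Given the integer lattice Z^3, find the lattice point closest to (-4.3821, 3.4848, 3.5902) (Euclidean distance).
(-4, 3, 4)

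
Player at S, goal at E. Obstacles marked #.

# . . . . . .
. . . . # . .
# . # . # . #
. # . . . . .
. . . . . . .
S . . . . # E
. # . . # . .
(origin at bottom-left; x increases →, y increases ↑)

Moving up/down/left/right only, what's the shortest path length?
8
(one shortest path: (0, 1) → (1, 1) → (2, 1) → (3, 1) → (4, 1) → (4, 2) → (5, 2) → (6, 2) → (6, 1))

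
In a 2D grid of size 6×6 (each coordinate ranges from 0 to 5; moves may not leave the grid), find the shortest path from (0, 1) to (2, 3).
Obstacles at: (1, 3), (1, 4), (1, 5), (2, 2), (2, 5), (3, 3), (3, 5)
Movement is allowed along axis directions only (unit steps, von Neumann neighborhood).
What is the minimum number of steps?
10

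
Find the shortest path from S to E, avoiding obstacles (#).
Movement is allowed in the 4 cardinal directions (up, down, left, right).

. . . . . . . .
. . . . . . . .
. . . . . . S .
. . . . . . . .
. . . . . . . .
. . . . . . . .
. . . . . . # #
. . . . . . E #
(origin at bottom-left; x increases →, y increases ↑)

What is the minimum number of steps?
7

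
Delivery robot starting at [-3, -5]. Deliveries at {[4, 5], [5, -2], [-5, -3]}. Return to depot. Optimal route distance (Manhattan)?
40
(one optimal route: (-3, -5) → (4, 5) → (5, -2) → (-5, -3) → (-3, -5))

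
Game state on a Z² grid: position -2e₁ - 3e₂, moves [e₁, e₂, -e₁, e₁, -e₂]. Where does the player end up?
(-1, -3)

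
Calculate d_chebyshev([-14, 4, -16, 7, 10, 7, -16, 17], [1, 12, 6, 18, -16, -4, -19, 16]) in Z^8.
26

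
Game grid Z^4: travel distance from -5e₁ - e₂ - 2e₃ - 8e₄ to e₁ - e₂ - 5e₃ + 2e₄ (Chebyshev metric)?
10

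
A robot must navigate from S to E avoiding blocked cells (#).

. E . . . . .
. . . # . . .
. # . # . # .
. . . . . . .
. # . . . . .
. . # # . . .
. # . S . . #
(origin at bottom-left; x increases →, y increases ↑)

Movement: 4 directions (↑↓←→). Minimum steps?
10
(one shortest path: (3, 0) → (4, 0) → (4, 1) → (4, 2) → (3, 2) → (2, 2) → (2, 3) → (2, 4) → (2, 5) → (1, 5) → (1, 6))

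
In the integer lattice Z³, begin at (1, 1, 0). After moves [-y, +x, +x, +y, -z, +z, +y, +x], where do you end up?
(4, 2, 0)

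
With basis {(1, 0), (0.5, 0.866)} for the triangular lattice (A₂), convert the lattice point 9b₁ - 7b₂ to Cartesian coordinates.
(5.5, -6.062)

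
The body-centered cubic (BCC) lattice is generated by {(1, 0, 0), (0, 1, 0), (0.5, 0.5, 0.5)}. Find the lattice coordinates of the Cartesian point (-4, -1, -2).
-2b₁ + b₂ - 4b₃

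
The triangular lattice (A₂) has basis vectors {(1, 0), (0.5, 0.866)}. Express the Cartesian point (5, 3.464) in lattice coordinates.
3b₁ + 4b₂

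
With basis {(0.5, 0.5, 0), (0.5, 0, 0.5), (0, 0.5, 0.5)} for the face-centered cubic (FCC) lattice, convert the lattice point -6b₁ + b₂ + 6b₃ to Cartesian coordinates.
(-2.5, 0, 3.5)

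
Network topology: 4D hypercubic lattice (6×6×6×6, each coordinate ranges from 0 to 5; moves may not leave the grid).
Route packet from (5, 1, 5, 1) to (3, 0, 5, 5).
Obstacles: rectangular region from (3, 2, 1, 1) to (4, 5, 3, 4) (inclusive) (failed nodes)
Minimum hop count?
7
(one shortest path: (5, 1, 5, 1) → (4, 1, 5, 1) → (3, 1, 5, 1) → (3, 0, 5, 1) → (3, 0, 5, 2) → (3, 0, 5, 3) → (3, 0, 5, 4) → (3, 0, 5, 5))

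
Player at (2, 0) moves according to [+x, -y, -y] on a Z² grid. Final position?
(3, -2)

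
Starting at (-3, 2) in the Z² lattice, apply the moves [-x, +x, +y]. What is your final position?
(-3, 3)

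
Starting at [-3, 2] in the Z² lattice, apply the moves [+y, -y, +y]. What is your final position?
(-3, 3)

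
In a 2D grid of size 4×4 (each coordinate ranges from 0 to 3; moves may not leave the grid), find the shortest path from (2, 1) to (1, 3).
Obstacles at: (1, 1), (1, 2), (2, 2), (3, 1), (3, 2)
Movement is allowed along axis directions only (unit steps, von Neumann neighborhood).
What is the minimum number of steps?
7
(one shortest path: (2, 1) → (2, 0) → (1, 0) → (0, 0) → (0, 1) → (0, 2) → (0, 3) → (1, 3))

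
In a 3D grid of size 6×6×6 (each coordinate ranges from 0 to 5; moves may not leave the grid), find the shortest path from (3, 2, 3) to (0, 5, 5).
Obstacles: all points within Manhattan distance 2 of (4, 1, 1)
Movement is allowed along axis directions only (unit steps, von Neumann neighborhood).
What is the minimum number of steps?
8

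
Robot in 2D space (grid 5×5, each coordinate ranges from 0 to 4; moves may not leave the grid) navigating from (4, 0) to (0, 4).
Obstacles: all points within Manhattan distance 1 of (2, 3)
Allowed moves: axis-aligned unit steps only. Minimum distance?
8
(one shortest path: (4, 0) → (3, 0) → (2, 0) → (1, 0) → (0, 0) → (0, 1) → (0, 2) → (0, 3) → (0, 4))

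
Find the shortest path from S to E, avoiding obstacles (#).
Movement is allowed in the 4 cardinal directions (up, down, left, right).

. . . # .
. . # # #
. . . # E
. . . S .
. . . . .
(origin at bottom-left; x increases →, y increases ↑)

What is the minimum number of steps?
2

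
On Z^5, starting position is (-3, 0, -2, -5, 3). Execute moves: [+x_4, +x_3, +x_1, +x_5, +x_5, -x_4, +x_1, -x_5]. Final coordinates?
(-1, 0, -1, -5, 4)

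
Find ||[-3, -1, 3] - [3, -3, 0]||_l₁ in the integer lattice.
11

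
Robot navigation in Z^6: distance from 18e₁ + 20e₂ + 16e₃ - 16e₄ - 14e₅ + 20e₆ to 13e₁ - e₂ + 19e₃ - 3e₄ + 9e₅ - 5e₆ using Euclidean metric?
42.4028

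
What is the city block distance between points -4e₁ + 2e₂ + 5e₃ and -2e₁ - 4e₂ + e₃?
12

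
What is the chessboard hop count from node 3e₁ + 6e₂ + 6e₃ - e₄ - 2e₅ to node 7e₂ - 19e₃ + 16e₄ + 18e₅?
25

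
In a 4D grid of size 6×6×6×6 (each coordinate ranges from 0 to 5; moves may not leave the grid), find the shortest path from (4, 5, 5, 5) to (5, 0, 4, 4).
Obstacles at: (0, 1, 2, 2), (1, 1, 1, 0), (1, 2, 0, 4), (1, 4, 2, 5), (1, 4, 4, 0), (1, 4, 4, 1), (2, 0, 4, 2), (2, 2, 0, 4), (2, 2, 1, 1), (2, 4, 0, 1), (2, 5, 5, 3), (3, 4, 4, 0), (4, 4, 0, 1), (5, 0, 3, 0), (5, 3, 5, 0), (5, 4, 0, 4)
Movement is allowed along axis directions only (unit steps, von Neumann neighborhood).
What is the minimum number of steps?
8
(one shortest path: (4, 5, 5, 5) → (5, 5, 5, 5) → (5, 4, 5, 5) → (5, 3, 5, 5) → (5, 2, 5, 5) → (5, 1, 5, 5) → (5, 0, 5, 5) → (5, 0, 4, 5) → (5, 0, 4, 4))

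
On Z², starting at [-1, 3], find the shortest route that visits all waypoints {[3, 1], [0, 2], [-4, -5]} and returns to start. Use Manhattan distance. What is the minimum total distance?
30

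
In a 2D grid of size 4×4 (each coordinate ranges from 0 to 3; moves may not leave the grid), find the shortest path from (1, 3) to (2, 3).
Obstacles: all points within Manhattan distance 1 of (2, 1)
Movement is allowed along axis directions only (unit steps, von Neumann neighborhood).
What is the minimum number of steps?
1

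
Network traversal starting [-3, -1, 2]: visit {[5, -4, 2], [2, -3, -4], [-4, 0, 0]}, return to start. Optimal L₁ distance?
38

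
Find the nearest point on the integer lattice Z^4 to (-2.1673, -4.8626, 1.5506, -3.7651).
(-2, -5, 2, -4)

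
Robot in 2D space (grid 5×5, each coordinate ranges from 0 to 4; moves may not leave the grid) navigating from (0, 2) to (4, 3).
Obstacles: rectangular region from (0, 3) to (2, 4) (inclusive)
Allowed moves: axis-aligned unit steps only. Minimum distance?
5
(one shortest path: (0, 2) → (1, 2) → (2, 2) → (3, 2) → (4, 2) → (4, 3))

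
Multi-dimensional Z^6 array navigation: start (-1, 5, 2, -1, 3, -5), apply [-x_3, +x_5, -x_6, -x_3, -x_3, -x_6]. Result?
(-1, 5, -1, -1, 4, -7)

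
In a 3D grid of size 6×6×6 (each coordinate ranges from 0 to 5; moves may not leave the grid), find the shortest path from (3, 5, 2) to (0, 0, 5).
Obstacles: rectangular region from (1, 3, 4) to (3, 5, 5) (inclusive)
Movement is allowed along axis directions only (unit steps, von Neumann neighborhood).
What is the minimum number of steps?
11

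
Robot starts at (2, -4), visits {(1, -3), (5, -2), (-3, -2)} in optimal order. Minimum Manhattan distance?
15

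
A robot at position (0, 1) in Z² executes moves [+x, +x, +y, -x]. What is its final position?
(1, 2)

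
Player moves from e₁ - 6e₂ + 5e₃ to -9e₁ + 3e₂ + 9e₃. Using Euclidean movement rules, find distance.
14.0357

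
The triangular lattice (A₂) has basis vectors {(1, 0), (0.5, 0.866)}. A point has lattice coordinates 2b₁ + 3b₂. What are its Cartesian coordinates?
(3.5, 2.598)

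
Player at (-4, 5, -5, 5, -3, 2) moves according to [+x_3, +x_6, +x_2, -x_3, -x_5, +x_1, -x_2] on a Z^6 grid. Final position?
(-3, 5, -5, 5, -4, 3)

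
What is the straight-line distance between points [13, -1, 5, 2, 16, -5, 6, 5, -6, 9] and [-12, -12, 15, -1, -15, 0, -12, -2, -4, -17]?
53.7959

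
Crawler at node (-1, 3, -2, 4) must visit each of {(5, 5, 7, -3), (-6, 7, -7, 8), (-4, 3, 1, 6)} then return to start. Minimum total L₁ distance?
84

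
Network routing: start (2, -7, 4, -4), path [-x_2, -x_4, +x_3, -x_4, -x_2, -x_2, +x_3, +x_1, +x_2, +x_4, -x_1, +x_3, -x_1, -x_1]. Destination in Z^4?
(0, -9, 7, -5)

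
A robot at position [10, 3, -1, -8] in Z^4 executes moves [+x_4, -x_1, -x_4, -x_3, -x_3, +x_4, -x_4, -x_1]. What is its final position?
(8, 3, -3, -8)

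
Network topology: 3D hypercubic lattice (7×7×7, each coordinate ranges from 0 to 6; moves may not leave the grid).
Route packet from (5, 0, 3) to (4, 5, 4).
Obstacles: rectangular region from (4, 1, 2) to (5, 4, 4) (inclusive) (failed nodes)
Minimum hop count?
9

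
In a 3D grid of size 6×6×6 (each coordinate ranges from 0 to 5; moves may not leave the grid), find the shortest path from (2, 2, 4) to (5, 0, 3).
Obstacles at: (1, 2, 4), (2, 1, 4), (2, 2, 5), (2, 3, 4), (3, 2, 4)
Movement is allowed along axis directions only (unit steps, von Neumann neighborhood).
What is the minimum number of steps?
6
(one shortest path: (2, 2, 4) → (2, 2, 3) → (3, 2, 3) → (4, 2, 3) → (5, 2, 3) → (5, 1, 3) → (5, 0, 3))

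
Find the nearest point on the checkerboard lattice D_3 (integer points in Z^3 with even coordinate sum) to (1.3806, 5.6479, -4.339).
(2, 6, -4)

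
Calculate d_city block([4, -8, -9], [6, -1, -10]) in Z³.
10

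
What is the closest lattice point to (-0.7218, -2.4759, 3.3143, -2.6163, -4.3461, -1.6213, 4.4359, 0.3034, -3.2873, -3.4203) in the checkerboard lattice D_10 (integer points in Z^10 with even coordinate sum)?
(-1, -3, 3, -3, -4, -2, 4, 0, -3, -3)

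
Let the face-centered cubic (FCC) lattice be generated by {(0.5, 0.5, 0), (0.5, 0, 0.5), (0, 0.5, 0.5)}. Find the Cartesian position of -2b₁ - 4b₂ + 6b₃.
(-3, 2, 1)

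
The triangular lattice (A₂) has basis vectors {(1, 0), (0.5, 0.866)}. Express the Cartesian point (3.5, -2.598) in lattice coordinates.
5b₁ - 3b₂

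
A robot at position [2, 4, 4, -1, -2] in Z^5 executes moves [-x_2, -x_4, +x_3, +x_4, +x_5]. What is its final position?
(2, 3, 5, -1, -1)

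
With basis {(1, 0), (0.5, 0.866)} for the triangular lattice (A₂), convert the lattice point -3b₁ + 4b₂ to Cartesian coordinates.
(-1, 3.464)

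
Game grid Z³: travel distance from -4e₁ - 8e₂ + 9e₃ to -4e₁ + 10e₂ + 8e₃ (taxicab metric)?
19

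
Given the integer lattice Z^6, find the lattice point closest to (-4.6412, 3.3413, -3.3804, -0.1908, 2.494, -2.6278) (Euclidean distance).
(-5, 3, -3, 0, 2, -3)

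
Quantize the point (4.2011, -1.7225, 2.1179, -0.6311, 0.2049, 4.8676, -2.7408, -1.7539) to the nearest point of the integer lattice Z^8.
(4, -2, 2, -1, 0, 5, -3, -2)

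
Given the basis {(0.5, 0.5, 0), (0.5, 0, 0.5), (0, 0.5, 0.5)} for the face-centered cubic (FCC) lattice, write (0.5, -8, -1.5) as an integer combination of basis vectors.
-6b₁ + 7b₂ - 10b₃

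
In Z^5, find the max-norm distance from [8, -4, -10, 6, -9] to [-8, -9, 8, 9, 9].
18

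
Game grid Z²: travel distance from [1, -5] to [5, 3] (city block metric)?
12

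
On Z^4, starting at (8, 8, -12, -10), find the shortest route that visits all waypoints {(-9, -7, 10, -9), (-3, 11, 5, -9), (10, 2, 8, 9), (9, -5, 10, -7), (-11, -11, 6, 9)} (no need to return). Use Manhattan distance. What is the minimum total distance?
145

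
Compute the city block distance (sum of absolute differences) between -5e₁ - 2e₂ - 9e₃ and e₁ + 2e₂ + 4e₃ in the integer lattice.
23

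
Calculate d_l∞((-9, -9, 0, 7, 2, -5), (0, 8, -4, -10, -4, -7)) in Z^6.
17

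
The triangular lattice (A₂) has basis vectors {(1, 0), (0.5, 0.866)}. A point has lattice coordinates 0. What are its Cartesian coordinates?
(0, 0)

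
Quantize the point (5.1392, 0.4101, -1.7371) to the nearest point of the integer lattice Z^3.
(5, 0, -2)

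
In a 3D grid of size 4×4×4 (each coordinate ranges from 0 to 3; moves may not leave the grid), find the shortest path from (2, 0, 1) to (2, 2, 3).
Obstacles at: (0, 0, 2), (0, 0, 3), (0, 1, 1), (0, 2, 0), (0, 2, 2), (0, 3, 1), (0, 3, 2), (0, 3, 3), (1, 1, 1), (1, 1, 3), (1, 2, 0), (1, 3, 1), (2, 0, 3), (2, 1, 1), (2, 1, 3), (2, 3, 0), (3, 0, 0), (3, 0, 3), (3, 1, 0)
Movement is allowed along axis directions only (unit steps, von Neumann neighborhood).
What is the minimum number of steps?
4
(one shortest path: (2, 0, 1) → (2, 0, 2) → (2, 1, 2) → (2, 2, 2) → (2, 2, 3))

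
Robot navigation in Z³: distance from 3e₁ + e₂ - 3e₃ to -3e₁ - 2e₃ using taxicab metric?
8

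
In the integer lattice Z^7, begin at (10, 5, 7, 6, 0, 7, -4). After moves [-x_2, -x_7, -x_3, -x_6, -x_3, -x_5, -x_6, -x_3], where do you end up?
(10, 4, 4, 6, -1, 5, -5)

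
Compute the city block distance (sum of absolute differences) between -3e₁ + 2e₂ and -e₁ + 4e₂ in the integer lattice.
4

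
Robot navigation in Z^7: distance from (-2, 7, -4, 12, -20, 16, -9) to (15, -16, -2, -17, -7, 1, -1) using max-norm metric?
29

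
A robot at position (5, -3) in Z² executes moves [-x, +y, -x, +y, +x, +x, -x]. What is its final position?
(4, -1)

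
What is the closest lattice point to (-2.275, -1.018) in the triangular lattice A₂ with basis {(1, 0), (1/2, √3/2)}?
(-2.5, -0.866)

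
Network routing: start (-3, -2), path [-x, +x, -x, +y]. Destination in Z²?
(-4, -1)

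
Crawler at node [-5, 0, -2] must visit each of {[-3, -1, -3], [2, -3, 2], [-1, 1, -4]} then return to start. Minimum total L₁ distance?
36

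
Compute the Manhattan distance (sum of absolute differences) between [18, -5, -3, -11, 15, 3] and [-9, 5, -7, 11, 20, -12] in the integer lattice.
83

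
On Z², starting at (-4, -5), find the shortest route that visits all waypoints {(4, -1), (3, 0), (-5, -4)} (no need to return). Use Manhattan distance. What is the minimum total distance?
16
(one optimal route: (-4, -5) → (-5, -4) → (4, -1) → (3, 0))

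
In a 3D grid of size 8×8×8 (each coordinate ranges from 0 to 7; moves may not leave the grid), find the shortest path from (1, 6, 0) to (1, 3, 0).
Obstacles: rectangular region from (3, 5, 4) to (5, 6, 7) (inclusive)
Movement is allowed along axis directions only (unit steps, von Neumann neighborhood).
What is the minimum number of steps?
3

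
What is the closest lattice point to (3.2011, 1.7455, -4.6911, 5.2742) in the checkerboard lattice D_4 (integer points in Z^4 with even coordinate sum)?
(3, 2, -4, 5)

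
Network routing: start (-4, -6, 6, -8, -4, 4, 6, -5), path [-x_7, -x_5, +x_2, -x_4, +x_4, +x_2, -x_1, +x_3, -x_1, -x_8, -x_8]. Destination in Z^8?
(-6, -4, 7, -8, -5, 4, 5, -7)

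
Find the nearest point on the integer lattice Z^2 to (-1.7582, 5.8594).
(-2, 6)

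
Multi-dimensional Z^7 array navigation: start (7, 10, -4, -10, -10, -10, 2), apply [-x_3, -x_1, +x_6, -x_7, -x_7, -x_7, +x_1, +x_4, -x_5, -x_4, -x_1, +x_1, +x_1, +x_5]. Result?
(8, 10, -5, -10, -10, -9, -1)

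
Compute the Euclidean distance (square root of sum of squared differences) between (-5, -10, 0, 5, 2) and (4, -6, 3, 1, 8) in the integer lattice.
12.5698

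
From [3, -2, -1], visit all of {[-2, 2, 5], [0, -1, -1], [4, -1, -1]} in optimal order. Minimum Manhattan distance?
17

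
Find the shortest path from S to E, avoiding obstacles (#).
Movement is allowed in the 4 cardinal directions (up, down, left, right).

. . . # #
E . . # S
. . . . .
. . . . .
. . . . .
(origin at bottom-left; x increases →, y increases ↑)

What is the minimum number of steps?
6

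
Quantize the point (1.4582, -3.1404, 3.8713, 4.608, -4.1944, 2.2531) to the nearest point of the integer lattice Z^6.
(1, -3, 4, 5, -4, 2)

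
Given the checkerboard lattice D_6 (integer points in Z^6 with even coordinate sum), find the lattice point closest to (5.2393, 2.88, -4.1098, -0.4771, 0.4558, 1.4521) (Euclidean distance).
(5, 3, -4, -1, 0, 1)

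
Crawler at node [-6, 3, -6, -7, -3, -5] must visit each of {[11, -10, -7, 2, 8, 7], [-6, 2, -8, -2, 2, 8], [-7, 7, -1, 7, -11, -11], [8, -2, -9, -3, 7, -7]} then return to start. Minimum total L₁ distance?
202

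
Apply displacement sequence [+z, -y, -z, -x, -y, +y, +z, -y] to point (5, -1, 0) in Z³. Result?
(4, -3, 1)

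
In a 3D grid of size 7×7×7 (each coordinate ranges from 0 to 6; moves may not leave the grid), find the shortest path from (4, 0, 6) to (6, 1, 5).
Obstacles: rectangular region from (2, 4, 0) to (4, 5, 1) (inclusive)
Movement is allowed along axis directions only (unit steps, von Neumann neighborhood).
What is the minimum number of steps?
4
(one shortest path: (4, 0, 6) → (5, 0, 6) → (6, 0, 6) → (6, 1, 6) → (6, 1, 5))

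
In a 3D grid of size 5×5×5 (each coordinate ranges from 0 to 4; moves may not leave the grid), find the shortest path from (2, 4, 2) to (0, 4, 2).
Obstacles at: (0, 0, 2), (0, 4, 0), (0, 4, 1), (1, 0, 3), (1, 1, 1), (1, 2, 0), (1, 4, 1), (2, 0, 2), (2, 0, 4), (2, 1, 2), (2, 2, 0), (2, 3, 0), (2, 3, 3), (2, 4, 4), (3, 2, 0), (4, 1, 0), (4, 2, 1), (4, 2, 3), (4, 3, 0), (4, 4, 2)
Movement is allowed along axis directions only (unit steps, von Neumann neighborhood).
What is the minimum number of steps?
2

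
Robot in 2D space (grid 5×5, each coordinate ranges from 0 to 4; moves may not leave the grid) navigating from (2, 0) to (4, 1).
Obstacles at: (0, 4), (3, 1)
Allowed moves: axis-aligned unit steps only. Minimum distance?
3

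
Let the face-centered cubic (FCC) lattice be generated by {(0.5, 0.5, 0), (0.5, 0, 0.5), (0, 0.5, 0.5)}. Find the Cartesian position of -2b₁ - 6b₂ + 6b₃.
(-4, 2, 0)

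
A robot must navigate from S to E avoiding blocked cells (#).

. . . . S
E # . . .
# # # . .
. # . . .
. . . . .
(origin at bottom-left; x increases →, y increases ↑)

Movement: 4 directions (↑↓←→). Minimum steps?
5
(one shortest path: (4, 4) → (3, 4) → (2, 4) → (1, 4) → (0, 4) → (0, 3))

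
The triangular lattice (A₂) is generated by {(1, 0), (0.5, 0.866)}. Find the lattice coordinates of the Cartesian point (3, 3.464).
b₁ + 4b₂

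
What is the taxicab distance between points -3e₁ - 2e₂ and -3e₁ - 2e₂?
0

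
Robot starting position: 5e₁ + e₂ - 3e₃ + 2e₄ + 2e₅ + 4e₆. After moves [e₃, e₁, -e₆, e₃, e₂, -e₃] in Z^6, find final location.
(6, 2, -2, 2, 2, 3)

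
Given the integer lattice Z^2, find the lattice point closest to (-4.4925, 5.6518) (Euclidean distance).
(-4, 6)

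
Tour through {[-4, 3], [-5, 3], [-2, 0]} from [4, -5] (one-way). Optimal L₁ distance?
17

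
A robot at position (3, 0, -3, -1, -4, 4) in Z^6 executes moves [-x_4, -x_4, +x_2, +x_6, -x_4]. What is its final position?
(3, 1, -3, -4, -4, 5)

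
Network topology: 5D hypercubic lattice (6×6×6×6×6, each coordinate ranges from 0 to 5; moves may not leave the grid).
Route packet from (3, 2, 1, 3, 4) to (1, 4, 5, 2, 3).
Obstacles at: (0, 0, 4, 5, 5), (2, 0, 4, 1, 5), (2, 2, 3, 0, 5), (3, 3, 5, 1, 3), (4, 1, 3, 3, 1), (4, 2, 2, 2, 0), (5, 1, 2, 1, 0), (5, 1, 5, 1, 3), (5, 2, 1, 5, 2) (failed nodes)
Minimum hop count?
10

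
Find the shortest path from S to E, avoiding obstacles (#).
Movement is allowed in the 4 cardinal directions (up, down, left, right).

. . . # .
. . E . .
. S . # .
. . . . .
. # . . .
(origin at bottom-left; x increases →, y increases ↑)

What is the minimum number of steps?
2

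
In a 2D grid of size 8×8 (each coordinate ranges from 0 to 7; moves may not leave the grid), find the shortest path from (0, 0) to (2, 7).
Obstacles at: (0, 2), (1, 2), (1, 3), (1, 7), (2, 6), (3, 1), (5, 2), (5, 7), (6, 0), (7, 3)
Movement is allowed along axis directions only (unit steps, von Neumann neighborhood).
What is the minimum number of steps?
11
(one shortest path: (0, 0) → (1, 0) → (2, 0) → (2, 1) → (2, 2) → (3, 2) → (3, 3) → (3, 4) → (3, 5) → (3, 6) → (3, 7) → (2, 7))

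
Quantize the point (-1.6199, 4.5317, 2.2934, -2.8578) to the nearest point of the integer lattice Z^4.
(-2, 5, 2, -3)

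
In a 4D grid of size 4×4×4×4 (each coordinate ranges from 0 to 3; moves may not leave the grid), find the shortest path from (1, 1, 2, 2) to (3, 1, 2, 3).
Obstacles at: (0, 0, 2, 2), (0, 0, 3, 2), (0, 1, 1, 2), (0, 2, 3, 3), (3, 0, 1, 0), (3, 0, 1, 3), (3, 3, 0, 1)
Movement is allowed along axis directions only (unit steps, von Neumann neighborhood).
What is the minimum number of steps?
3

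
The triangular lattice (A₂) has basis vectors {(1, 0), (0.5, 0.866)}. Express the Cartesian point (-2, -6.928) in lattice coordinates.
2b₁ - 8b₂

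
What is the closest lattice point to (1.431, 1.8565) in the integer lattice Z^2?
(1, 2)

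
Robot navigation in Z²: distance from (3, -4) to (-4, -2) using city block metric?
9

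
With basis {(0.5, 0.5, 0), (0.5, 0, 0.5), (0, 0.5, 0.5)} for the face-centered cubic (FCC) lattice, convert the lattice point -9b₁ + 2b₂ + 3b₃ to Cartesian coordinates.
(-3.5, -3, 2.5)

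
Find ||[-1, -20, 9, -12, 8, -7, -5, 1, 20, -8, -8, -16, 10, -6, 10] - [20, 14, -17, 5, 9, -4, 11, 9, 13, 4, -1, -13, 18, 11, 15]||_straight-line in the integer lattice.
59.338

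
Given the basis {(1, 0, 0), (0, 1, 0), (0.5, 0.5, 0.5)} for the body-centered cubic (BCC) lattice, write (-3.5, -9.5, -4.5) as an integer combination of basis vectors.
b₁ - 5b₂ - 9b₃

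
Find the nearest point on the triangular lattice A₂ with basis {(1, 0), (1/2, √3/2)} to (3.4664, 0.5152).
(3.5, 0.866)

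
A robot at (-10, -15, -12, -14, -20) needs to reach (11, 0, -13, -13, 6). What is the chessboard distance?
26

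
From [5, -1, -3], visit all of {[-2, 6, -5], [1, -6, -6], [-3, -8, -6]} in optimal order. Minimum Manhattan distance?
34
(one optimal route: (5, -1, -3) → (1, -6, -6) → (-3, -8, -6) → (-2, 6, -5))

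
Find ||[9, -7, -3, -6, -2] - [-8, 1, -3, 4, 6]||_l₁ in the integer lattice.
43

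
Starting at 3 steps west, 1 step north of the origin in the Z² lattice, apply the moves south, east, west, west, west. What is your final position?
(-5, 0)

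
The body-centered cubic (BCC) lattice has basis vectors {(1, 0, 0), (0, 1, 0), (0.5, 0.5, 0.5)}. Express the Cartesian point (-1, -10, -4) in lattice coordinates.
3b₁ - 6b₂ - 8b₃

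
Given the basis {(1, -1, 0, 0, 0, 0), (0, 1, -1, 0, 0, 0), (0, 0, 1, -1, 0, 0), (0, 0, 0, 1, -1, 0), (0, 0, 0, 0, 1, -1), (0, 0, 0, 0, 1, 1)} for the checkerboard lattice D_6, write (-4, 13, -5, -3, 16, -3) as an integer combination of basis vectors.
-4b₁ + 9b₂ + 4b₃ + b₄ + 10b₅ + 7b₆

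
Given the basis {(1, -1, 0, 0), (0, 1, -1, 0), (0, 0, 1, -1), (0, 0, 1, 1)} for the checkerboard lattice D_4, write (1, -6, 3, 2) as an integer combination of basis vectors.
b₁ - 5b₂ - 2b₃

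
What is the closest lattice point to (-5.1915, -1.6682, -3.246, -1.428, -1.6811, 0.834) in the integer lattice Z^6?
(-5, -2, -3, -1, -2, 1)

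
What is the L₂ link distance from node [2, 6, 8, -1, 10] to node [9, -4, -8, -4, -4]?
24.6982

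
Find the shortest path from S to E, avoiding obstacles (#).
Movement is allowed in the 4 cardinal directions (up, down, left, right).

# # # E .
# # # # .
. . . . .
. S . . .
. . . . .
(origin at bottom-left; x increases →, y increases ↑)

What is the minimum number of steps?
7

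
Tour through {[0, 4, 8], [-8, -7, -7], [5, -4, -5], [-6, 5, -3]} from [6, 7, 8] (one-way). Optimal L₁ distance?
63
(one optimal route: (6, 7, 8) → (0, 4, 8) → (-6, 5, -3) → (-8, -7, -7) → (5, -4, -5))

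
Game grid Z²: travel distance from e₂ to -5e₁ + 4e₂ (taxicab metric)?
8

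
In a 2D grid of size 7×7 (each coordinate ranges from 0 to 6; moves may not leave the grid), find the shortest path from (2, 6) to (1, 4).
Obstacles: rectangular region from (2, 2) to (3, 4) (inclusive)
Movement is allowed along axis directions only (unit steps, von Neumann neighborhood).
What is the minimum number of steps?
3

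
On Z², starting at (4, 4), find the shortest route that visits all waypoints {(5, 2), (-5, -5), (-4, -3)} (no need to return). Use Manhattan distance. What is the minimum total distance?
20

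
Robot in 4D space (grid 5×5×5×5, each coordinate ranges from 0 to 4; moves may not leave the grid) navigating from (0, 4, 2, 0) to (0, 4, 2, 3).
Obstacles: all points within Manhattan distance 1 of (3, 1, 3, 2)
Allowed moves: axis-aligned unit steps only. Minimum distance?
3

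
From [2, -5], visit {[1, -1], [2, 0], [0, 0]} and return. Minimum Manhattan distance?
14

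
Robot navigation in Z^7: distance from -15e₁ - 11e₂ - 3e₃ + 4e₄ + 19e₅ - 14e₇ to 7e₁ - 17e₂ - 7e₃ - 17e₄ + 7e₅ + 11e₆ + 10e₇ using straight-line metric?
42.638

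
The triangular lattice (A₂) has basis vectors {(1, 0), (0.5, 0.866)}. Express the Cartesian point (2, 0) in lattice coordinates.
2b₁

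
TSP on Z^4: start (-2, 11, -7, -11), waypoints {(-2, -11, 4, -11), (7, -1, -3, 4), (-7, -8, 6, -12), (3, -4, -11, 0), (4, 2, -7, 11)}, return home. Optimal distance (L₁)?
160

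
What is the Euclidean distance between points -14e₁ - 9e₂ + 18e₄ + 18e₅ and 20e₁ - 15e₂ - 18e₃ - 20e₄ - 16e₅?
64.1561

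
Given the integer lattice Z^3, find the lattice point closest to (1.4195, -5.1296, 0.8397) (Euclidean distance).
(1, -5, 1)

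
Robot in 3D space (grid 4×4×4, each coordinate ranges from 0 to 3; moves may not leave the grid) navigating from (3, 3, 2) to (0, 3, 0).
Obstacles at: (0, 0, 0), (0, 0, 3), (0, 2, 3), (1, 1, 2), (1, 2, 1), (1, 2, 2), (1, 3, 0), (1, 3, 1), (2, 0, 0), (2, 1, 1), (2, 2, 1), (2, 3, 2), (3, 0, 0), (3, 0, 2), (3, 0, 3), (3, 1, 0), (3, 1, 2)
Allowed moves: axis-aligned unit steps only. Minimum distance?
7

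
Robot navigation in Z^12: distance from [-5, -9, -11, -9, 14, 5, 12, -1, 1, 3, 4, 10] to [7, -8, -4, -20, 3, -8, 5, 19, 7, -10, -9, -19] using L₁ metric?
143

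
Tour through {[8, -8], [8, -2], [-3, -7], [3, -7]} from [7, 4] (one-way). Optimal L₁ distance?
25
(one optimal route: (7, 4) → (8, -2) → (8, -8) → (3, -7) → (-3, -7))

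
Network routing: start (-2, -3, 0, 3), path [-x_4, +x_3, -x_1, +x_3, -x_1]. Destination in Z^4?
(-4, -3, 2, 2)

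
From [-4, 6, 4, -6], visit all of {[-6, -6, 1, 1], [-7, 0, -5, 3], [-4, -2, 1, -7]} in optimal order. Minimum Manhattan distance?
41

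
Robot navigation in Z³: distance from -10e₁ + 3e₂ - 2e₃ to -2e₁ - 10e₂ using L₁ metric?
23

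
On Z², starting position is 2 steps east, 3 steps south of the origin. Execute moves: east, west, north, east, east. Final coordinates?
(4, -2)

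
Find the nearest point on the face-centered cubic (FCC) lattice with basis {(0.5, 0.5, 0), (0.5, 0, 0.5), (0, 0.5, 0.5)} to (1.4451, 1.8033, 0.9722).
(1.5, 1.5, 1)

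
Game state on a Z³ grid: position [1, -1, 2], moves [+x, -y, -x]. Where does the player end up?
(1, -2, 2)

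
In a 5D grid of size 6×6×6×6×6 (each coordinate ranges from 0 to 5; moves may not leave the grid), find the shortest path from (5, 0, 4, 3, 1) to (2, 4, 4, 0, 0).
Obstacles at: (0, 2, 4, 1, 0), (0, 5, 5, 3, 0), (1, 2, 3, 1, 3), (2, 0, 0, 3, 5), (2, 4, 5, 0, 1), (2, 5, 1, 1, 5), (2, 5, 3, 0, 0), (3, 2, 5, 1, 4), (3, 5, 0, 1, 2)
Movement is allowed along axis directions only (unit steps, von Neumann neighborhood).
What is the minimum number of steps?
11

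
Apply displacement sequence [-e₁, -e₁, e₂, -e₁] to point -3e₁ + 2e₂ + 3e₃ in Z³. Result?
(-6, 3, 3)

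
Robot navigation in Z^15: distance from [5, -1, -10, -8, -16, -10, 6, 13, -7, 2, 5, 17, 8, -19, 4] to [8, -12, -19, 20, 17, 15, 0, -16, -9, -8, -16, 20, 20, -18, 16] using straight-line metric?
66.5507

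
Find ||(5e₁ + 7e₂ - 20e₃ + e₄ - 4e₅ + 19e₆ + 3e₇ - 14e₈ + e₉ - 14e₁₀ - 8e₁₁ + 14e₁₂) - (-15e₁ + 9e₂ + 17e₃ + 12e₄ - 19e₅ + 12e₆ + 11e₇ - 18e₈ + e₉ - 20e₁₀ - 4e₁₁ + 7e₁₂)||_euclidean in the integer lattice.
48.4665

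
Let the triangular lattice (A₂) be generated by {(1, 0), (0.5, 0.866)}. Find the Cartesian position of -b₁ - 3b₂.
(-2.5, -2.598)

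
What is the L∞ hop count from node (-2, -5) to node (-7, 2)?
7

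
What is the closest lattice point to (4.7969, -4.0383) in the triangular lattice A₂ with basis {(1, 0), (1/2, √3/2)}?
(4.5, -4.33)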